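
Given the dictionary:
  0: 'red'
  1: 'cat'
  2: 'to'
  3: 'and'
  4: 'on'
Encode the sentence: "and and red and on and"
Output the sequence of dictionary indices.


Look up each word in the dictionary:
  'and' -> 3
  'and' -> 3
  'red' -> 0
  'and' -> 3
  'on' -> 4
  'and' -> 3

Encoded: [3, 3, 0, 3, 4, 3]


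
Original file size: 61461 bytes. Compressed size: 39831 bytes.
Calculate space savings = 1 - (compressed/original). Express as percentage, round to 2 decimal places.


ratio = compressed/original = 39831/61461 = 0.64807
savings = 1 - ratio = 1 - 0.64807 = 0.35193
as a percentage: 0.35193 * 100 = 35.19%

Space savings = 1 - 39831/61461 = 35.19%


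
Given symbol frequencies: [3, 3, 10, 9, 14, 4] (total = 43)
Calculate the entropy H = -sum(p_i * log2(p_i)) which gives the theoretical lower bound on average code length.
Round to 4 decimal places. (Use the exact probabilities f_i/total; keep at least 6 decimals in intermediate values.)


Per-symbol terms -p_i * log2(p_i) with p_i = f_i/43:
  p = 3/43 = 0.069767: log2(p) = -3.841302, -p*log2(p) = 0.267998
  p = 3/43 = 0.069767: log2(p) = -3.841302, -p*log2(p) = 0.267998
  p = 10/43 = 0.232558: log2(p) = -2.104337, -p*log2(p) = 0.489381
  p = 9/43 = 0.209302: log2(p) = -2.256340, -p*log2(p) = 0.472257
  p = 14/43 = 0.325581: log2(p) = -1.618910, -p*log2(p) = 0.527087
  p = 4/43 = 0.093023: log2(p) = -3.426265, -p*log2(p) = 0.318722
H = 0.267998 + 0.267998 + 0.489381 + 0.472257 + 0.527087 + 0.318722 = 2.343443

H = 2.3434 bits/symbol


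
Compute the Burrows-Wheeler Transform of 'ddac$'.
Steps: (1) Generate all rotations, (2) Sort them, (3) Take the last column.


Rotations (sorted):
  0: $ddac -> last char: c
  1: ac$dd -> last char: d
  2: c$dda -> last char: a
  3: dac$d -> last char: d
  4: ddac$ -> last char: $


BWT = cdad$


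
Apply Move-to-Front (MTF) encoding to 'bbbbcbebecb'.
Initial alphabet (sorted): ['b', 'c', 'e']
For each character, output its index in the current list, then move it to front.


MTF encoding:
'b': index 0 in ['b', 'c', 'e'] -> ['b', 'c', 'e']
'b': index 0 in ['b', 'c', 'e'] -> ['b', 'c', 'e']
'b': index 0 in ['b', 'c', 'e'] -> ['b', 'c', 'e']
'b': index 0 in ['b', 'c', 'e'] -> ['b', 'c', 'e']
'c': index 1 in ['b', 'c', 'e'] -> ['c', 'b', 'e']
'b': index 1 in ['c', 'b', 'e'] -> ['b', 'c', 'e']
'e': index 2 in ['b', 'c', 'e'] -> ['e', 'b', 'c']
'b': index 1 in ['e', 'b', 'c'] -> ['b', 'e', 'c']
'e': index 1 in ['b', 'e', 'c'] -> ['e', 'b', 'c']
'c': index 2 in ['e', 'b', 'c'] -> ['c', 'e', 'b']
'b': index 2 in ['c', 'e', 'b'] -> ['b', 'c', 'e']


Output: [0, 0, 0, 0, 1, 1, 2, 1, 1, 2, 2]


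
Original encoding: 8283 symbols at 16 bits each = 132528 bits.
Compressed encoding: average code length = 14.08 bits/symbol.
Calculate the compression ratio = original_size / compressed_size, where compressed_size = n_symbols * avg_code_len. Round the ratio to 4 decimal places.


original_size = n_symbols * orig_bits = 8283 * 16 = 132528 bits
compressed_size = n_symbols * avg_code_len = 8283 * 14.08 = 116624.64 bits
ratio = original_size / compressed_size = 132528 / 116624.64 = 1.1364

Compression ratio = 1.1364


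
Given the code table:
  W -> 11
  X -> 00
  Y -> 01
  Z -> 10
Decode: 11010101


Decoding:
11 -> W
01 -> Y
01 -> Y
01 -> Y


Result: WYYY


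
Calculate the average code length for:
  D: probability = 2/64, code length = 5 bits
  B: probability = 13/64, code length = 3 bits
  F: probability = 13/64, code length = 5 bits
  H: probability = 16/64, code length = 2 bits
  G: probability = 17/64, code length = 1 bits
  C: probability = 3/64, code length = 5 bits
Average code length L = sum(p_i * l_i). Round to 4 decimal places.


Weighted contributions p_i * l_i:
  D: (2/64) * 5 = 10/64
  B: (13/64) * 3 = 39/64
  F: (13/64) * 5 = 65/64
  H: (16/64) * 2 = 32/64
  G: (17/64) * 1 = 17/64
  C: (3/64) * 5 = 15/64
Sum = (10 + 39 + 65 + 32 + 17 + 15)/64 = 178/64

L = 178/64 = 2.7813 bits/symbol


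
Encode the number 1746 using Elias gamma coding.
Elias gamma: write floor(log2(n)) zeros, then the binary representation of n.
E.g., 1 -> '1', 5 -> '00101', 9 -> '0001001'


num_bits = floor(log2(1746)) + 1 = 11
leading_zeros = num_bits - 1 = 10
binary(1746) = 11011010010

Elias gamma(1746) = '0000000000' + '11011010010' = 000000000011011010010 (21 bits)


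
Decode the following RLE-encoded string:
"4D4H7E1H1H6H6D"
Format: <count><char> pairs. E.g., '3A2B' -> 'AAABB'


Expanding each <count><char> pair:
  4D -> 'DDDD'
  4H -> 'HHHH'
  7E -> 'EEEEEEE'
  1H -> 'H'
  1H -> 'H'
  6H -> 'HHHHHH'
  6D -> 'DDDDDD'

Decoded = DDDDHHHHEEEEEEEHHHHHHHHDDDDDD


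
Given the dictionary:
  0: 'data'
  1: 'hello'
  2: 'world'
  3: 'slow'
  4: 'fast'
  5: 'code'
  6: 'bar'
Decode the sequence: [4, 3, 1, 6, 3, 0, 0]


Look up each index in the dictionary:
  4 -> 'fast'
  3 -> 'slow'
  1 -> 'hello'
  6 -> 'bar'
  3 -> 'slow'
  0 -> 'data'
  0 -> 'data'

Decoded: "fast slow hello bar slow data data"


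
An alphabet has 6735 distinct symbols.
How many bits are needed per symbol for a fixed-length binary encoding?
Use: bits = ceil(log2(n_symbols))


log2(6735) = 12.7175
Bracket: 2^12 = 4096 < 6735 <= 2^13 = 8192
So ceil(log2(6735)) = 13

bits = ceil(log2(6735)) = ceil(12.7175) = 13 bits


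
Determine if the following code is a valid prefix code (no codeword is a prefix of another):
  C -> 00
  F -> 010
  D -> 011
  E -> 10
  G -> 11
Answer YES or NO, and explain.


Checking each pair (does one codeword prefix another?):
  C='00' vs F='010': no prefix
  C='00' vs D='011': no prefix
  C='00' vs E='10': no prefix
  C='00' vs G='11': no prefix
  F='010' vs C='00': no prefix
  F='010' vs D='011': no prefix
  F='010' vs E='10': no prefix
  F='010' vs G='11': no prefix
  D='011' vs C='00': no prefix
  D='011' vs F='010': no prefix
  D='011' vs E='10': no prefix
  D='011' vs G='11': no prefix
  E='10' vs C='00': no prefix
  E='10' vs F='010': no prefix
  E='10' vs D='011': no prefix
  E='10' vs G='11': no prefix
  G='11' vs C='00': no prefix
  G='11' vs F='010': no prefix
  G='11' vs D='011': no prefix
  G='11' vs E='10': no prefix
No violation found over all pairs.

YES -- this is a valid prefix code. No codeword is a prefix of any other codeword.


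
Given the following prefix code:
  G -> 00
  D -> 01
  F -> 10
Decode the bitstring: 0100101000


Decoding step by step:
Bits 01 -> D
Bits 00 -> G
Bits 10 -> F
Bits 10 -> F
Bits 00 -> G


Decoded message: DGFFG


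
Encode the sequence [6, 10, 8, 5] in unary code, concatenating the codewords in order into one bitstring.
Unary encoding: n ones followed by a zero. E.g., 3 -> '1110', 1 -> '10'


Encode each number as n ones followed by a terminating 0:
  6 -> 1111110 (7 bits)
  10 -> 11111111110 (11 bits)
  8 -> 111111110 (9 bits)
  5 -> 111110 (6 bits)
Total length = 7 + 11 + 9 + 6 = 33 bits.

Unary([6, 10, 8, 5]) = 111111011111111110111111110111110 (33 bits)


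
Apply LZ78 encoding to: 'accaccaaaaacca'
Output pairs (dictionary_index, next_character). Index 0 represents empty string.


LZ78 encoding steps:
Dictionary: {0: ''}
Step 1: w='' (idx 0), next='a' -> output (0, 'a'), add 'a' as idx 1
Step 2: w='' (idx 0), next='c' -> output (0, 'c'), add 'c' as idx 2
Step 3: w='c' (idx 2), next='a' -> output (2, 'a'), add 'ca' as idx 3
Step 4: w='c' (idx 2), next='c' -> output (2, 'c'), add 'cc' as idx 4
Step 5: w='a' (idx 1), next='a' -> output (1, 'a'), add 'aa' as idx 5
Step 6: w='aa' (idx 5), next='a' -> output (5, 'a'), add 'aaa' as idx 6
Step 7: w='cc' (idx 4), next='a' -> output (4, 'a'), add 'cca' as idx 7


Encoded: [(0, 'a'), (0, 'c'), (2, 'a'), (2, 'c'), (1, 'a'), (5, 'a'), (4, 'a')]


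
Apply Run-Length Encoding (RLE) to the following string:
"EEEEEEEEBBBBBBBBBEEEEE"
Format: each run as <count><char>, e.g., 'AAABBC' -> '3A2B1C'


Scanning runs left to right:
  i=0: run of 'E' x 8 -> '8E'
  i=8: run of 'B' x 9 -> '9B'
  i=17: run of 'E' x 5 -> '5E'

RLE = 8E9B5E


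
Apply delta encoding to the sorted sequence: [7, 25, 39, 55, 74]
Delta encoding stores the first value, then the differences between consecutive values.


First value: 7
Deltas:
  25 - 7 = 18
  39 - 25 = 14
  55 - 39 = 16
  74 - 55 = 19


Delta encoded: [7, 18, 14, 16, 19]


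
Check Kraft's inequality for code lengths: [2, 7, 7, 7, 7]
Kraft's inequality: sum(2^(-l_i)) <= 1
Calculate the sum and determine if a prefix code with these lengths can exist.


Sum = 2^(-2) + 2^(-7) + 2^(-7) + 2^(-7) + 2^(-7)
    = 0.25 + 0.0078125 + 0.0078125 + 0.0078125 + 0.0078125
    = 36/128 = 0.28125
Since 0.28125 <= 1, Kraft's inequality IS satisfied.
A prefix code with these lengths CAN exist.

Kraft sum = 0.28125. Satisfied.


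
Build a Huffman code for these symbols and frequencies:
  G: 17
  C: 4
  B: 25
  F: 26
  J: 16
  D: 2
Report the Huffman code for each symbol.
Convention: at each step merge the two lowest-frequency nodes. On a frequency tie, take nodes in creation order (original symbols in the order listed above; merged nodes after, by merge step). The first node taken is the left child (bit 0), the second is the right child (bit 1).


Huffman tree construction:
Step 1: Merge D(2) + C(4) = 6
Step 2: Merge (D+C)(6) + J(16) = 22
Step 3: Merge G(17) + ((D+C)+J)(22) = 39
Step 4: Merge B(25) + F(26) = 51
Step 5: Merge (G+((D+C)+J))(39) + (B+F)(51) = 90
Read each symbol's code off the tree from the root (left child = 0, right child = 1).

Codes:
  G: 00 (length 2)
  C: 0101 (length 4)
  B: 10 (length 2)
  F: 11 (length 2)
  J: 011 (length 3)
  D: 0100 (length 4)
Average code length: 208/90 = 2.3111 bits/symbol


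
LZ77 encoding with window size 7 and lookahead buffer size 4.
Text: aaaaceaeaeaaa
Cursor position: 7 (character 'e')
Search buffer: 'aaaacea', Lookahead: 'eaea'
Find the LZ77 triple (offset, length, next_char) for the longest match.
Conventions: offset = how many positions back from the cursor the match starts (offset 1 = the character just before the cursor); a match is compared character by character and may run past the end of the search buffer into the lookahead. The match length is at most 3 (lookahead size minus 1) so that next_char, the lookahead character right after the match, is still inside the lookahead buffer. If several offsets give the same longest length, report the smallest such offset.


Try each offset into the search buffer:
  offset=1 (pos 6, char 'a'): match length 0
  offset=2 (pos 5, char 'e'): match length 3
  offset=3 (pos 4, char 'c'): match length 0
  offset=4 (pos 3, char 'a'): match length 0
  offset=5 (pos 2, char 'a'): match length 0
  offset=6 (pos 1, char 'a'): match length 0
  offset=7 (pos 0, char 'a'): match length 0
Longest match has length 3 at offset 2.
next_char = character at position 7 + 3 = 10 -> 'a'

Best match: offset=2, length=3 (matching 'eae' starting at position 5)
LZ77 triple: (2, 3, 'a')


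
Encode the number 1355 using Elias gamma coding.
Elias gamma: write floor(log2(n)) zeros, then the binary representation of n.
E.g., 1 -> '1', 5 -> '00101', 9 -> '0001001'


num_bits = floor(log2(1355)) + 1 = 11
leading_zeros = num_bits - 1 = 10
binary(1355) = 10101001011

Elias gamma(1355) = '0000000000' + '10101001011' = 000000000010101001011 (21 bits)


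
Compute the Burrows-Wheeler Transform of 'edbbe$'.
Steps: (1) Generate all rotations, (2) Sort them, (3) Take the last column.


Rotations (sorted):
  0: $edbbe -> last char: e
  1: bbe$ed -> last char: d
  2: be$edb -> last char: b
  3: dbbe$e -> last char: e
  4: e$edbb -> last char: b
  5: edbbe$ -> last char: $


BWT = edbeb$


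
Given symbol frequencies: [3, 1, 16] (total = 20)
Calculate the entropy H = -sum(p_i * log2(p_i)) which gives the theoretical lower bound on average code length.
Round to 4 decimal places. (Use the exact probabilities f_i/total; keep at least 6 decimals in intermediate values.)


Per-symbol terms -p_i * log2(p_i) with p_i = f_i/20:
  p = 3/20 = 0.150000: log2(p) = -2.736966, -p*log2(p) = 0.410545
  p = 1/20 = 0.050000: log2(p) = -4.321928, -p*log2(p) = 0.216096
  p = 16/20 = 0.800000: log2(p) = -0.321928, -p*log2(p) = 0.257542
H = 0.410545 + 0.216096 + 0.257542 = 0.884183

H = 0.8842 bits/symbol


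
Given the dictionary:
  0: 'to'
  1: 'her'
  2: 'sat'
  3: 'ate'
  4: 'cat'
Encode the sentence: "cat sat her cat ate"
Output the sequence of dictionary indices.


Look up each word in the dictionary:
  'cat' -> 4
  'sat' -> 2
  'her' -> 1
  'cat' -> 4
  'ate' -> 3

Encoded: [4, 2, 1, 4, 3]


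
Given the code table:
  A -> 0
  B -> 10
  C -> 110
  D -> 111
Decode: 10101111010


Decoding:
10 -> B
10 -> B
111 -> D
10 -> B
10 -> B


Result: BBDBB


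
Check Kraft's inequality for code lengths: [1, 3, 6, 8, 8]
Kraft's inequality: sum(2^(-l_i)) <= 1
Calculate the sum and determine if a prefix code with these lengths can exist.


Sum = 2^(-1) + 2^(-3) + 2^(-6) + 2^(-8) + 2^(-8)
    = 0.5 + 0.125 + 0.015625 + 0.00390625 + 0.00390625
    = 166/256 = 0.6484375
Since 0.6484375 <= 1, Kraft's inequality IS satisfied.
A prefix code with these lengths CAN exist.

Kraft sum = 0.6484375. Satisfied.


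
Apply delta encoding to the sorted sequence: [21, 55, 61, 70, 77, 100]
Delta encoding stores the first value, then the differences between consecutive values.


First value: 21
Deltas:
  55 - 21 = 34
  61 - 55 = 6
  70 - 61 = 9
  77 - 70 = 7
  100 - 77 = 23


Delta encoded: [21, 34, 6, 9, 7, 23]


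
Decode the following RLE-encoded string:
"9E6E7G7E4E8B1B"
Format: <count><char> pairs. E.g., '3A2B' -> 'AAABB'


Expanding each <count><char> pair:
  9E -> 'EEEEEEEEE'
  6E -> 'EEEEEE'
  7G -> 'GGGGGGG'
  7E -> 'EEEEEEE'
  4E -> 'EEEE'
  8B -> 'BBBBBBBB'
  1B -> 'B'

Decoded = EEEEEEEEEEEEEEEGGGGGGGEEEEEEEEEEEBBBBBBBBB


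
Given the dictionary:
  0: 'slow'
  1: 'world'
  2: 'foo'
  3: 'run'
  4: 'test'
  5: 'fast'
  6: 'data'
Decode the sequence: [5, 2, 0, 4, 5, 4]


Look up each index in the dictionary:
  5 -> 'fast'
  2 -> 'foo'
  0 -> 'slow'
  4 -> 'test'
  5 -> 'fast'
  4 -> 'test'

Decoded: "fast foo slow test fast test"


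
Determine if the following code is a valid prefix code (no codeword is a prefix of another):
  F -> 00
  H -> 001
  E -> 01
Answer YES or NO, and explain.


Checking each pair (does one codeword prefix another?):
  F='00' vs H='001': prefix -- VIOLATION

NO -- this is NOT a valid prefix code. F (00) is a prefix of H (001).


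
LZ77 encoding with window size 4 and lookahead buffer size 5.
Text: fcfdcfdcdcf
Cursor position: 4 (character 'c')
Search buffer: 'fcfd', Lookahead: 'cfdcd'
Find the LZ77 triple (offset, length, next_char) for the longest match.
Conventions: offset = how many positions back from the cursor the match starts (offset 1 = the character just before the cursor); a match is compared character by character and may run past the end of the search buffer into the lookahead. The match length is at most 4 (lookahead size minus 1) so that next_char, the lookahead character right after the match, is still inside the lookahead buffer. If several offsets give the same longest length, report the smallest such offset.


Try each offset into the search buffer:
  offset=1 (pos 3, char 'd'): match length 0
  offset=2 (pos 2, char 'f'): match length 0
  offset=3 (pos 1, char 'c'): match length 4
  offset=4 (pos 0, char 'f'): match length 0
Longest match has length 4 at offset 3.
next_char = character at position 4 + 4 = 8 -> 'd'

Best match: offset=3, length=4 (matching 'cfdc' starting at position 1)
LZ77 triple: (3, 4, 'd')


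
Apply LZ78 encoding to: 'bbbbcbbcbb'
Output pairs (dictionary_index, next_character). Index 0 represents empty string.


LZ78 encoding steps:
Dictionary: {0: ''}
Step 1: w='' (idx 0), next='b' -> output (0, 'b'), add 'b' as idx 1
Step 2: w='b' (idx 1), next='b' -> output (1, 'b'), add 'bb' as idx 2
Step 3: w='b' (idx 1), next='c' -> output (1, 'c'), add 'bc' as idx 3
Step 4: w='bb' (idx 2), next='c' -> output (2, 'c'), add 'bbc' as idx 4
Step 5: w='bb' (idx 2), end of input -> output (2, '')


Encoded: [(0, 'b'), (1, 'b'), (1, 'c'), (2, 'c'), (2, '')]


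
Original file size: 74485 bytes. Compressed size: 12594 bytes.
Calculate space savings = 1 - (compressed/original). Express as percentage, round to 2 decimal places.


ratio = compressed/original = 12594/74485 = 0.169081
savings = 1 - ratio = 1 - 0.169081 = 0.830919
as a percentage: 0.830919 * 100 = 83.09%

Space savings = 1 - 12594/74485 = 83.09%


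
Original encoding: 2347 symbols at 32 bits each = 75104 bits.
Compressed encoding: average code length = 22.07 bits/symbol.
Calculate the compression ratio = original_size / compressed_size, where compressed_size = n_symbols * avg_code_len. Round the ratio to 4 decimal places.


original_size = n_symbols * orig_bits = 2347 * 32 = 75104 bits
compressed_size = n_symbols * avg_code_len = 2347 * 22.07 = 51798.29 bits
ratio = original_size / compressed_size = 75104 / 51798.29 = 1.4499

Compression ratio = 1.4499


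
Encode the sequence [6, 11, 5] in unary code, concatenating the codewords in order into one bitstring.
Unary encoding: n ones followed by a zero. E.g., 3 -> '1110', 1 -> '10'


Encode each number as n ones followed by a terminating 0:
  6 -> 1111110 (7 bits)
  11 -> 111111111110 (12 bits)
  5 -> 111110 (6 bits)
Total length = 7 + 12 + 6 = 25 bits.

Unary([6, 11, 5]) = 1111110111111111110111110 (25 bits)


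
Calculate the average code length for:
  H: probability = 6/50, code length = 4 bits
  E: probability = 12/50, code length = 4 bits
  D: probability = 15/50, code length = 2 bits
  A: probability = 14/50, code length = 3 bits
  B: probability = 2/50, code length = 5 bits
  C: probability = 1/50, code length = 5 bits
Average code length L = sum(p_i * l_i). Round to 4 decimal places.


Weighted contributions p_i * l_i:
  H: (6/50) * 4 = 24/50
  E: (12/50) * 4 = 48/50
  D: (15/50) * 2 = 30/50
  A: (14/50) * 3 = 42/50
  B: (2/50) * 5 = 10/50
  C: (1/50) * 5 = 5/50
Sum = (24 + 48 + 30 + 42 + 10 + 5)/50 = 159/50

L = 159/50 = 3.1800 bits/symbol


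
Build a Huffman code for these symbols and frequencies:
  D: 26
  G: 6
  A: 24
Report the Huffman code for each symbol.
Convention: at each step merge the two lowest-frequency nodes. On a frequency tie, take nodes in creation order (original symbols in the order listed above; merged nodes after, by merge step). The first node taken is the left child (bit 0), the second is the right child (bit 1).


Huffman tree construction:
Step 1: Merge G(6) + A(24) = 30
Step 2: Merge D(26) + (G+A)(30) = 56
Read each symbol's code off the tree from the root (left child = 0, right child = 1).

Codes:
  D: 0 (length 1)
  G: 10 (length 2)
  A: 11 (length 2)
Average code length: 86/56 = 1.5357 bits/symbol


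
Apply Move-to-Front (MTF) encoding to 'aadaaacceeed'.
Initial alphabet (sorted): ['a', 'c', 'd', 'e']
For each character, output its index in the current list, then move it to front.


MTF encoding:
'a': index 0 in ['a', 'c', 'd', 'e'] -> ['a', 'c', 'd', 'e']
'a': index 0 in ['a', 'c', 'd', 'e'] -> ['a', 'c', 'd', 'e']
'd': index 2 in ['a', 'c', 'd', 'e'] -> ['d', 'a', 'c', 'e']
'a': index 1 in ['d', 'a', 'c', 'e'] -> ['a', 'd', 'c', 'e']
'a': index 0 in ['a', 'd', 'c', 'e'] -> ['a', 'd', 'c', 'e']
'a': index 0 in ['a', 'd', 'c', 'e'] -> ['a', 'd', 'c', 'e']
'c': index 2 in ['a', 'd', 'c', 'e'] -> ['c', 'a', 'd', 'e']
'c': index 0 in ['c', 'a', 'd', 'e'] -> ['c', 'a', 'd', 'e']
'e': index 3 in ['c', 'a', 'd', 'e'] -> ['e', 'c', 'a', 'd']
'e': index 0 in ['e', 'c', 'a', 'd'] -> ['e', 'c', 'a', 'd']
'e': index 0 in ['e', 'c', 'a', 'd'] -> ['e', 'c', 'a', 'd']
'd': index 3 in ['e', 'c', 'a', 'd'] -> ['d', 'e', 'c', 'a']


Output: [0, 0, 2, 1, 0, 0, 2, 0, 3, 0, 0, 3]


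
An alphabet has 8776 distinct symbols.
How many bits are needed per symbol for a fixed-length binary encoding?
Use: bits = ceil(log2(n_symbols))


log2(8776) = 13.0993
Bracket: 2^13 = 8192 < 8776 <= 2^14 = 16384
So ceil(log2(8776)) = 14

bits = ceil(log2(8776)) = ceil(13.0993) = 14 bits


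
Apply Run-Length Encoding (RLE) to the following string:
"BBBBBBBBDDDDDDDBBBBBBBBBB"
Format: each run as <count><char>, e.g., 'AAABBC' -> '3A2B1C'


Scanning runs left to right:
  i=0: run of 'B' x 8 -> '8B'
  i=8: run of 'D' x 7 -> '7D'
  i=15: run of 'B' x 10 -> '10B'

RLE = 8B7D10B


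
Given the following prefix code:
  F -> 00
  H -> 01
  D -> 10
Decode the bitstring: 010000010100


Decoding step by step:
Bits 01 -> H
Bits 00 -> F
Bits 00 -> F
Bits 01 -> H
Bits 01 -> H
Bits 00 -> F


Decoded message: HFFHHF


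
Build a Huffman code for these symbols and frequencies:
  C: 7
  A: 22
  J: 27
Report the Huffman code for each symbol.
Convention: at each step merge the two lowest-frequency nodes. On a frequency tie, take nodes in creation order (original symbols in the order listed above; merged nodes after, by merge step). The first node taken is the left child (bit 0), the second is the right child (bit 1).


Huffman tree construction:
Step 1: Merge C(7) + A(22) = 29
Step 2: Merge J(27) + (C+A)(29) = 56
Read each symbol's code off the tree from the root (left child = 0, right child = 1).

Codes:
  C: 10 (length 2)
  A: 11 (length 2)
  J: 0 (length 1)
Average code length: 85/56 = 1.5179 bits/symbol


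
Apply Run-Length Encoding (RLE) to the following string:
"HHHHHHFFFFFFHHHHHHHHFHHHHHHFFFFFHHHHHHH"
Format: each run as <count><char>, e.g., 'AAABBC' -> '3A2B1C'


Scanning runs left to right:
  i=0: run of 'H' x 6 -> '6H'
  i=6: run of 'F' x 6 -> '6F'
  i=12: run of 'H' x 8 -> '8H'
  i=20: run of 'F' x 1 -> '1F'
  i=21: run of 'H' x 6 -> '6H'
  i=27: run of 'F' x 5 -> '5F'
  i=32: run of 'H' x 7 -> '7H'

RLE = 6H6F8H1F6H5F7H


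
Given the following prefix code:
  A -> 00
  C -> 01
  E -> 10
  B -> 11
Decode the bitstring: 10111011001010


Decoding step by step:
Bits 10 -> E
Bits 11 -> B
Bits 10 -> E
Bits 11 -> B
Bits 00 -> A
Bits 10 -> E
Bits 10 -> E


Decoded message: EBEBAEE


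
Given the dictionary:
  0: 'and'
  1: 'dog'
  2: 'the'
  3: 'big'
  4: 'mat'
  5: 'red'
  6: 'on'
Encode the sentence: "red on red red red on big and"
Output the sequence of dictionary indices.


Look up each word in the dictionary:
  'red' -> 5
  'on' -> 6
  'red' -> 5
  'red' -> 5
  'red' -> 5
  'on' -> 6
  'big' -> 3
  'and' -> 0

Encoded: [5, 6, 5, 5, 5, 6, 3, 0]


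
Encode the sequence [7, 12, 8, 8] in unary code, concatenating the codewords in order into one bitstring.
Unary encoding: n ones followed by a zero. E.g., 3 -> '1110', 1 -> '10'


Encode each number as n ones followed by a terminating 0:
  7 -> 11111110 (8 bits)
  12 -> 1111111111110 (13 bits)
  8 -> 111111110 (9 bits)
  8 -> 111111110 (9 bits)
Total length = 8 + 13 + 9 + 9 = 39 bits.

Unary([7, 12, 8, 8]) = 111111101111111111110111111110111111110 (39 bits)


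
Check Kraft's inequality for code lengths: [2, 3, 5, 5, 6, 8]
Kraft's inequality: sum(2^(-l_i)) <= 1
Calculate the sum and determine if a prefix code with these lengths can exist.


Sum = 2^(-2) + 2^(-3) + 2^(-5) + 2^(-5) + 2^(-6) + 2^(-8)
    = 0.25 + 0.125 + 0.03125 + 0.03125 + 0.015625 + 0.00390625
    = 117/256 = 0.45703125
Since 0.45703125 <= 1, Kraft's inequality IS satisfied.
A prefix code with these lengths CAN exist.

Kraft sum = 0.45703125. Satisfied.


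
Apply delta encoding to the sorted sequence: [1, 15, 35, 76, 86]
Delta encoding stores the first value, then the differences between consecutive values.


First value: 1
Deltas:
  15 - 1 = 14
  35 - 15 = 20
  76 - 35 = 41
  86 - 76 = 10


Delta encoded: [1, 14, 20, 41, 10]


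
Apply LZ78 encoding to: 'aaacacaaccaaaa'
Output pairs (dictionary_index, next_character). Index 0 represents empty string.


LZ78 encoding steps:
Dictionary: {0: ''}
Step 1: w='' (idx 0), next='a' -> output (0, 'a'), add 'a' as idx 1
Step 2: w='a' (idx 1), next='a' -> output (1, 'a'), add 'aa' as idx 2
Step 3: w='' (idx 0), next='c' -> output (0, 'c'), add 'c' as idx 3
Step 4: w='a' (idx 1), next='c' -> output (1, 'c'), add 'ac' as idx 4
Step 5: w='aa' (idx 2), next='c' -> output (2, 'c'), add 'aac' as idx 5
Step 6: w='c' (idx 3), next='a' -> output (3, 'a'), add 'ca' as idx 6
Step 7: w='aa' (idx 2), next='a' -> output (2, 'a'), add 'aaa' as idx 7


Encoded: [(0, 'a'), (1, 'a'), (0, 'c'), (1, 'c'), (2, 'c'), (3, 'a'), (2, 'a')]


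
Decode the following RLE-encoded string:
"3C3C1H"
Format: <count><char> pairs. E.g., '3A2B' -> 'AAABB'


Expanding each <count><char> pair:
  3C -> 'CCC'
  3C -> 'CCC'
  1H -> 'H'

Decoded = CCCCCCH


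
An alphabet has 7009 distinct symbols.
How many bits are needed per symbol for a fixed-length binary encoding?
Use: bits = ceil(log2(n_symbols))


log2(7009) = 12.775
Bracket: 2^12 = 4096 < 7009 <= 2^13 = 8192
So ceil(log2(7009)) = 13

bits = ceil(log2(7009)) = ceil(12.775) = 13 bits


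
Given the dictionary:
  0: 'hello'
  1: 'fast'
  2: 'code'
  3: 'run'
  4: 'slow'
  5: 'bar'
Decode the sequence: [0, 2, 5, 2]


Look up each index in the dictionary:
  0 -> 'hello'
  2 -> 'code'
  5 -> 'bar'
  2 -> 'code'

Decoded: "hello code bar code"


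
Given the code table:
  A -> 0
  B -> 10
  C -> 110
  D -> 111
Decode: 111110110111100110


Decoding:
111 -> D
110 -> C
110 -> C
111 -> D
10 -> B
0 -> A
110 -> C


Result: DCCDBAC


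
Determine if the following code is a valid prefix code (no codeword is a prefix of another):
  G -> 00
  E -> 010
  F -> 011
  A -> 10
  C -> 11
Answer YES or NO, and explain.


Checking each pair (does one codeword prefix another?):
  G='00' vs E='010': no prefix
  G='00' vs F='011': no prefix
  G='00' vs A='10': no prefix
  G='00' vs C='11': no prefix
  E='010' vs G='00': no prefix
  E='010' vs F='011': no prefix
  E='010' vs A='10': no prefix
  E='010' vs C='11': no prefix
  F='011' vs G='00': no prefix
  F='011' vs E='010': no prefix
  F='011' vs A='10': no prefix
  F='011' vs C='11': no prefix
  A='10' vs G='00': no prefix
  A='10' vs E='010': no prefix
  A='10' vs F='011': no prefix
  A='10' vs C='11': no prefix
  C='11' vs G='00': no prefix
  C='11' vs E='010': no prefix
  C='11' vs F='011': no prefix
  C='11' vs A='10': no prefix
No violation found over all pairs.

YES -- this is a valid prefix code. No codeword is a prefix of any other codeword.


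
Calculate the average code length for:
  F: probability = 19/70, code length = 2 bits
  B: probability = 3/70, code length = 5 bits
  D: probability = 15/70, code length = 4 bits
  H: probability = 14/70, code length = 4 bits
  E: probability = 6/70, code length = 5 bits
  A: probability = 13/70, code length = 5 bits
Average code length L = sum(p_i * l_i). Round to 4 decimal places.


Weighted contributions p_i * l_i:
  F: (19/70) * 2 = 38/70
  B: (3/70) * 5 = 15/70
  D: (15/70) * 4 = 60/70
  H: (14/70) * 4 = 56/70
  E: (6/70) * 5 = 30/70
  A: (13/70) * 5 = 65/70
Sum = (38 + 15 + 60 + 56 + 30 + 65)/70 = 264/70

L = 264/70 = 3.7714 bits/symbol


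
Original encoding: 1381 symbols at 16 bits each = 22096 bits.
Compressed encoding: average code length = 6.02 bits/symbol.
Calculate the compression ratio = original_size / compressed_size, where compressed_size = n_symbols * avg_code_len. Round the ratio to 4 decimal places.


original_size = n_symbols * orig_bits = 1381 * 16 = 22096 bits
compressed_size = n_symbols * avg_code_len = 1381 * 6.02 = 8313.62 bits
ratio = original_size / compressed_size = 22096 / 8313.62 = 2.6578

Compression ratio = 2.6578


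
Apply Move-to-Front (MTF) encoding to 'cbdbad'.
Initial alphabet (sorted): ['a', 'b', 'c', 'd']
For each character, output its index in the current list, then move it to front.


MTF encoding:
'c': index 2 in ['a', 'b', 'c', 'd'] -> ['c', 'a', 'b', 'd']
'b': index 2 in ['c', 'a', 'b', 'd'] -> ['b', 'c', 'a', 'd']
'd': index 3 in ['b', 'c', 'a', 'd'] -> ['d', 'b', 'c', 'a']
'b': index 1 in ['d', 'b', 'c', 'a'] -> ['b', 'd', 'c', 'a']
'a': index 3 in ['b', 'd', 'c', 'a'] -> ['a', 'b', 'd', 'c']
'd': index 2 in ['a', 'b', 'd', 'c'] -> ['d', 'a', 'b', 'c']


Output: [2, 2, 3, 1, 3, 2]


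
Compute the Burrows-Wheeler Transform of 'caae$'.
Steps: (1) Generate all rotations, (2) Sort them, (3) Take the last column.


Rotations (sorted):
  0: $caae -> last char: e
  1: aae$c -> last char: c
  2: ae$ca -> last char: a
  3: caae$ -> last char: $
  4: e$caa -> last char: a


BWT = eca$a


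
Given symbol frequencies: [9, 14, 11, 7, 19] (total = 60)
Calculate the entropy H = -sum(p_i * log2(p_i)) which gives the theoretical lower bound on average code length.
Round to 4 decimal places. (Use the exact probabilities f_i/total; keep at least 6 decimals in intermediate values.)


Per-symbol terms -p_i * log2(p_i) with p_i = f_i/60:
  p = 9/60 = 0.150000: log2(p) = -2.736966, -p*log2(p) = 0.410545
  p = 14/60 = 0.233333: log2(p) = -2.099536, -p*log2(p) = 0.489892
  p = 11/60 = 0.183333: log2(p) = -2.447459, -p*log2(p) = 0.448701
  p = 7/60 = 0.116667: log2(p) = -3.099536, -p*log2(p) = 0.361612
  p = 19/60 = 0.316667: log2(p) = -1.658963, -p*log2(p) = 0.525338
H = 0.410545 + 0.489892 + 0.448701 + 0.361612 + 0.525338 = 2.236088

H = 2.2361 bits/symbol


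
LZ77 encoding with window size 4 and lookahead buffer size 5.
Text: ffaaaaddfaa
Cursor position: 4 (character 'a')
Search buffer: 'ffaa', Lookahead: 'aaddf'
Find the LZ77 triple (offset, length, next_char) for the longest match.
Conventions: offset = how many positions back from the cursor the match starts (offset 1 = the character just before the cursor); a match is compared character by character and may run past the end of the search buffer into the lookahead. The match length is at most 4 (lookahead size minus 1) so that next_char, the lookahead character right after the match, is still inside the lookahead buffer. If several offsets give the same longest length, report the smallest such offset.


Try each offset into the search buffer:
  offset=1 (pos 3, char 'a'): match length 2
  offset=2 (pos 2, char 'a'): match length 2
  offset=3 (pos 1, char 'f'): match length 0
  offset=4 (pos 0, char 'f'): match length 0
Longest match has length 2, found at offsets 1, 2; take the smallest, offset 1.
next_char = character at position 4 + 2 = 6 -> 'd'

Best match: offset=1, length=2 (matching 'aa' starting at position 3)
LZ77 triple: (1, 2, 'd')


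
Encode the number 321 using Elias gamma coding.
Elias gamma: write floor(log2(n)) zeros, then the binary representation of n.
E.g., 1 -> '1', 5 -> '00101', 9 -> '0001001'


num_bits = floor(log2(321)) + 1 = 9
leading_zeros = num_bits - 1 = 8
binary(321) = 101000001

Elias gamma(321) = '00000000' + '101000001' = 00000000101000001 (17 bits)


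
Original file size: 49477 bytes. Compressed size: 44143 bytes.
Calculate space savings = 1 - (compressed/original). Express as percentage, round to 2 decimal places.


ratio = compressed/original = 44143/49477 = 0.892192
savings = 1 - ratio = 1 - 0.892192 = 0.107808
as a percentage: 0.107808 * 100 = 10.78%

Space savings = 1 - 44143/49477 = 10.78%


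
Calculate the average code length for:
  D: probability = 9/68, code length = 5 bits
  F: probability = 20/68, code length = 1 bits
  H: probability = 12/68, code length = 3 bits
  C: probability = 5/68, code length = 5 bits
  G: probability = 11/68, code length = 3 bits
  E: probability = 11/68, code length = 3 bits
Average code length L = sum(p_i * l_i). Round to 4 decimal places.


Weighted contributions p_i * l_i:
  D: (9/68) * 5 = 45/68
  F: (20/68) * 1 = 20/68
  H: (12/68) * 3 = 36/68
  C: (5/68) * 5 = 25/68
  G: (11/68) * 3 = 33/68
  E: (11/68) * 3 = 33/68
Sum = (45 + 20 + 36 + 25 + 33 + 33)/68 = 192/68

L = 192/68 = 2.8235 bits/symbol


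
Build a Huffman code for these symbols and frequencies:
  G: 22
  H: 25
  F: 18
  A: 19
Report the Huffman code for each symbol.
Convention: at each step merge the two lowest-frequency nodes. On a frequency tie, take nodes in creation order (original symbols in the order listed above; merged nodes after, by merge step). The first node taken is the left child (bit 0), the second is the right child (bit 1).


Huffman tree construction:
Step 1: Merge F(18) + A(19) = 37
Step 2: Merge G(22) + H(25) = 47
Step 3: Merge (F+A)(37) + (G+H)(47) = 84
Read each symbol's code off the tree from the root (left child = 0, right child = 1).

Codes:
  G: 10 (length 2)
  H: 11 (length 2)
  F: 00 (length 2)
  A: 01 (length 2)
Average code length: 168/84 = 2.0000 bits/symbol


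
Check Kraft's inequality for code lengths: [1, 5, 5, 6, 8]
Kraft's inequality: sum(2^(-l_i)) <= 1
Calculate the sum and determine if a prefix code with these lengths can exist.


Sum = 2^(-1) + 2^(-5) + 2^(-5) + 2^(-6) + 2^(-8)
    = 0.5 + 0.03125 + 0.03125 + 0.015625 + 0.00390625
    = 149/256 = 0.58203125
Since 0.58203125 <= 1, Kraft's inequality IS satisfied.
A prefix code with these lengths CAN exist.

Kraft sum = 0.58203125. Satisfied.


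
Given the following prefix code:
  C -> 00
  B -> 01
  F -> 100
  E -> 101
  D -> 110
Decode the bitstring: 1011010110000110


Decoding step by step:
Bits 101 -> E
Bits 101 -> E
Bits 01 -> B
Bits 100 -> F
Bits 00 -> C
Bits 110 -> D


Decoded message: EEBFCD


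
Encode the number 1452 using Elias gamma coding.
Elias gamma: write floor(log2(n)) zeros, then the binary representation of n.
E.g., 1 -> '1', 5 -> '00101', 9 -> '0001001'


num_bits = floor(log2(1452)) + 1 = 11
leading_zeros = num_bits - 1 = 10
binary(1452) = 10110101100

Elias gamma(1452) = '0000000000' + '10110101100' = 000000000010110101100 (21 bits)


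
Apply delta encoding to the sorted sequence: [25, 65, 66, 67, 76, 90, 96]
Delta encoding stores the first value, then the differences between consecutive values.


First value: 25
Deltas:
  65 - 25 = 40
  66 - 65 = 1
  67 - 66 = 1
  76 - 67 = 9
  90 - 76 = 14
  96 - 90 = 6


Delta encoded: [25, 40, 1, 1, 9, 14, 6]


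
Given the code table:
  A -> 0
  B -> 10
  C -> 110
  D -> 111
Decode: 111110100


Decoding:
111 -> D
110 -> C
10 -> B
0 -> A


Result: DCBA


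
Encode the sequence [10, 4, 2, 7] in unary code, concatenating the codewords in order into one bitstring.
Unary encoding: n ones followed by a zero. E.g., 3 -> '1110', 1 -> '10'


Encode each number as n ones followed by a terminating 0:
  10 -> 11111111110 (11 bits)
  4 -> 11110 (5 bits)
  2 -> 110 (3 bits)
  7 -> 11111110 (8 bits)
Total length = 11 + 5 + 3 + 8 = 27 bits.

Unary([10, 4, 2, 7]) = 111111111101111011011111110 (27 bits)


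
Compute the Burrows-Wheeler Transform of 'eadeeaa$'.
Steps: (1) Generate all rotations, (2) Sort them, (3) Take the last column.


Rotations (sorted):
  0: $eadeeaa -> last char: a
  1: a$eadeea -> last char: a
  2: aa$eadee -> last char: e
  3: adeeaa$e -> last char: e
  4: deeaa$ea -> last char: a
  5: eaa$eade -> last char: e
  6: eadeeaa$ -> last char: $
  7: eeaa$ead -> last char: d


BWT = aaeeae$d


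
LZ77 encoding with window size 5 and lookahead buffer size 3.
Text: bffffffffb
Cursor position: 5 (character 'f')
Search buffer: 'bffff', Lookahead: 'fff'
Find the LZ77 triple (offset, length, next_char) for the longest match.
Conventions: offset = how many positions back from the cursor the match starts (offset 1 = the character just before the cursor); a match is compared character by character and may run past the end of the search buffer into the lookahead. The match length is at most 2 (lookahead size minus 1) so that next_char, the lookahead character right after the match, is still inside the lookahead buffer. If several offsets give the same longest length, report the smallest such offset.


Try each offset into the search buffer:
  offset=1 (pos 4, char 'f'): match length 2
  offset=2 (pos 3, char 'f'): match length 2
  offset=3 (pos 2, char 'f'): match length 2
  offset=4 (pos 1, char 'f'): match length 2
  offset=5 (pos 0, char 'b'): match length 0
Longest match has length 2, found at offsets 1, 2, 3, 4; take the smallest, offset 1.
next_char = character at position 5 + 2 = 7 -> 'f'

Best match: offset=1, length=2 (matching 'ff' starting at position 4)
LZ77 triple: (1, 2, 'f')


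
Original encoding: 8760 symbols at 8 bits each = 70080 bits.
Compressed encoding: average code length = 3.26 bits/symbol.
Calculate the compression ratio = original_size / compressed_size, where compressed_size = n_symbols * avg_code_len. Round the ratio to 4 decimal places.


original_size = n_symbols * orig_bits = 8760 * 8 = 70080 bits
compressed_size = n_symbols * avg_code_len = 8760 * 3.26 = 28557.6 bits
ratio = original_size / compressed_size = 70080 / 28557.6 = 2.454

Compression ratio = 2.454


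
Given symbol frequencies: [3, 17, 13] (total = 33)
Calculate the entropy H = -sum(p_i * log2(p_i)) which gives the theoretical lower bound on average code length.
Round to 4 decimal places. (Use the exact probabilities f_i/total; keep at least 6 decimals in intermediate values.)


Per-symbol terms -p_i * log2(p_i) with p_i = f_i/33:
  p = 3/33 = 0.090909: log2(p) = -3.459432, -p*log2(p) = 0.314494
  p = 17/33 = 0.515152: log2(p) = -0.956931, -p*log2(p) = 0.492965
  p = 13/33 = 0.393939: log2(p) = -1.343954, -p*log2(p) = 0.529437
H = 0.314494 + 0.492965 + 0.529437 = 1.336896

H = 1.3369 bits/symbol


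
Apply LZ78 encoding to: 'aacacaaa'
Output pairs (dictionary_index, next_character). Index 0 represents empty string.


LZ78 encoding steps:
Dictionary: {0: ''}
Step 1: w='' (idx 0), next='a' -> output (0, 'a'), add 'a' as idx 1
Step 2: w='a' (idx 1), next='c' -> output (1, 'c'), add 'ac' as idx 2
Step 3: w='ac' (idx 2), next='a' -> output (2, 'a'), add 'aca' as idx 3
Step 4: w='a' (idx 1), next='a' -> output (1, 'a'), add 'aa' as idx 4


Encoded: [(0, 'a'), (1, 'c'), (2, 'a'), (1, 'a')]


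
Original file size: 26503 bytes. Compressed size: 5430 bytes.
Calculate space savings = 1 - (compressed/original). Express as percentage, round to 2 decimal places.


ratio = compressed/original = 5430/26503 = 0.204882
savings = 1 - ratio = 1 - 0.204882 = 0.795118
as a percentage: 0.795118 * 100 = 79.51%

Space savings = 1 - 5430/26503 = 79.51%


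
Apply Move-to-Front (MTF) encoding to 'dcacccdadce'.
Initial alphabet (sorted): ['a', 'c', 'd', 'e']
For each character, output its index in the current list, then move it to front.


MTF encoding:
'd': index 2 in ['a', 'c', 'd', 'e'] -> ['d', 'a', 'c', 'e']
'c': index 2 in ['d', 'a', 'c', 'e'] -> ['c', 'd', 'a', 'e']
'a': index 2 in ['c', 'd', 'a', 'e'] -> ['a', 'c', 'd', 'e']
'c': index 1 in ['a', 'c', 'd', 'e'] -> ['c', 'a', 'd', 'e']
'c': index 0 in ['c', 'a', 'd', 'e'] -> ['c', 'a', 'd', 'e']
'c': index 0 in ['c', 'a', 'd', 'e'] -> ['c', 'a', 'd', 'e']
'd': index 2 in ['c', 'a', 'd', 'e'] -> ['d', 'c', 'a', 'e']
'a': index 2 in ['d', 'c', 'a', 'e'] -> ['a', 'd', 'c', 'e']
'd': index 1 in ['a', 'd', 'c', 'e'] -> ['d', 'a', 'c', 'e']
'c': index 2 in ['d', 'a', 'c', 'e'] -> ['c', 'd', 'a', 'e']
'e': index 3 in ['c', 'd', 'a', 'e'] -> ['e', 'c', 'd', 'a']


Output: [2, 2, 2, 1, 0, 0, 2, 2, 1, 2, 3]


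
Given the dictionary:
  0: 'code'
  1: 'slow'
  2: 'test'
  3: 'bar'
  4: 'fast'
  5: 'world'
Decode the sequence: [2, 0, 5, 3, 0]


Look up each index in the dictionary:
  2 -> 'test'
  0 -> 'code'
  5 -> 'world'
  3 -> 'bar'
  0 -> 'code'

Decoded: "test code world bar code"


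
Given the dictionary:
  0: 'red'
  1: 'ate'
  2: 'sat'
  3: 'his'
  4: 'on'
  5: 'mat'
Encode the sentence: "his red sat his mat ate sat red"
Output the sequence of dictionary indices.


Look up each word in the dictionary:
  'his' -> 3
  'red' -> 0
  'sat' -> 2
  'his' -> 3
  'mat' -> 5
  'ate' -> 1
  'sat' -> 2
  'red' -> 0

Encoded: [3, 0, 2, 3, 5, 1, 2, 0]


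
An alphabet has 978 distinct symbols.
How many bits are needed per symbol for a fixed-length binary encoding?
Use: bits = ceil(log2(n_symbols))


log2(978) = 9.9337
Bracket: 2^9 = 512 < 978 <= 2^10 = 1024
So ceil(log2(978)) = 10

bits = ceil(log2(978)) = ceil(9.9337) = 10 bits


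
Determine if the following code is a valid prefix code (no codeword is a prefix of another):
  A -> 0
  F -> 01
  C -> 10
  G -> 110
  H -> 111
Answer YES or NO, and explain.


Checking each pair (does one codeword prefix another?):
  A='0' vs F='01': prefix -- VIOLATION

NO -- this is NOT a valid prefix code. A (0) is a prefix of F (01).
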